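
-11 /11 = -1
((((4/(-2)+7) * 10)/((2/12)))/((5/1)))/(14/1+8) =2.73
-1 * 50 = -50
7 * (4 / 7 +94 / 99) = 1054 / 99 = 10.65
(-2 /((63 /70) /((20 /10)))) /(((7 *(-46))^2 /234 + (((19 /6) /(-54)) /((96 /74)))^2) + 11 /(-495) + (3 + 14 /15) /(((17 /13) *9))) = -0.01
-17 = -17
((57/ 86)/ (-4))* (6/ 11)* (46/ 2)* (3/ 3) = -3933/ 1892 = -2.08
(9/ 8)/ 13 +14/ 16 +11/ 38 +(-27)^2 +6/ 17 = 3067806/ 4199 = 730.60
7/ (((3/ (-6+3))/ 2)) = -14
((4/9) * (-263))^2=1106704/81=13663.01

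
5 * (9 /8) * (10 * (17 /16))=3825 /64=59.77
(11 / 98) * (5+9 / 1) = 11 / 7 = 1.57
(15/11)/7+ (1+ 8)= 708/77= 9.19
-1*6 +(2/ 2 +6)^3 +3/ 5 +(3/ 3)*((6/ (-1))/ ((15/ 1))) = 1686/ 5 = 337.20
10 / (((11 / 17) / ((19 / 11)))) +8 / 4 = 3472 / 121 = 28.69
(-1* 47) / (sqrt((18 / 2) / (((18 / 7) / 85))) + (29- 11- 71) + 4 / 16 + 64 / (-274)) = 7057144* sqrt(1190) / 753690785 + 149565092 / 150738157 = 1.32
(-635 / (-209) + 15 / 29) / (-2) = -10775 / 6061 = -1.78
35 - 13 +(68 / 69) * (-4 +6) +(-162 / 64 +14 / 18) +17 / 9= 53227 / 2208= 24.11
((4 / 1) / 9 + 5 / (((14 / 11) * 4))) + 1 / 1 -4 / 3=551 / 504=1.09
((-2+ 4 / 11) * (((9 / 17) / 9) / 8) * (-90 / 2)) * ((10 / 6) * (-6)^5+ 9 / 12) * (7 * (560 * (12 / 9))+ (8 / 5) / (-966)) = -36673972.87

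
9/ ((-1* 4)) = -9/ 4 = -2.25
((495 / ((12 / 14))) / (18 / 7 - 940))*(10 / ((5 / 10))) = -12.32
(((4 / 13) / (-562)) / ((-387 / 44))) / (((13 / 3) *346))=0.00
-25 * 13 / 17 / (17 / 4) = -1300 / 289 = -4.50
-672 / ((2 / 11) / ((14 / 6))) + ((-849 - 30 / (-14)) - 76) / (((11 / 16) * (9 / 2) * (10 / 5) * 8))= -5989352 / 693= -8642.64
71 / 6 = 11.83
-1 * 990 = -990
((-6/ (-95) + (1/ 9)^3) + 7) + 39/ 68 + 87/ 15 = 63284389/ 4709340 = 13.44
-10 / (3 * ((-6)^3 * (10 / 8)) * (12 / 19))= 19 / 972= 0.02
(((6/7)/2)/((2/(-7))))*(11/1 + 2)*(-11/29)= 429/58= 7.40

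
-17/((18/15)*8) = -85/48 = -1.77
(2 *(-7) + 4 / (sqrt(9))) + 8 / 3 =-10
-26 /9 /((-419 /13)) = 338 /3771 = 0.09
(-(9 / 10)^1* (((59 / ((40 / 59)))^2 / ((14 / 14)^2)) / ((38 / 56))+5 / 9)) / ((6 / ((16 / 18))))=-1488.17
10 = 10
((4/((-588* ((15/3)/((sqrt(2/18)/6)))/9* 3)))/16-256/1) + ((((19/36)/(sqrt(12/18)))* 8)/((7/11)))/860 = -18063361/70560 + 209* sqrt(6)/54180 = -255.99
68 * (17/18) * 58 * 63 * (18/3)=1408008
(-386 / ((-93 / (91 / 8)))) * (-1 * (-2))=17563 / 186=94.42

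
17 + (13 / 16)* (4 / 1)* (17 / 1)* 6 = 697 / 2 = 348.50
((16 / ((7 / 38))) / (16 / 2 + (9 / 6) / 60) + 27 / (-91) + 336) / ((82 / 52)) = 20244778 / 92127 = 219.75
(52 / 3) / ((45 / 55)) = 572 / 27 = 21.19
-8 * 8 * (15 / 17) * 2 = -1920 / 17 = -112.94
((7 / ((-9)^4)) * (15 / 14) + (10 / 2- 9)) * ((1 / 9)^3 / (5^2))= -17491 / 79716150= -0.00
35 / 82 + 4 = 363 / 82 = 4.43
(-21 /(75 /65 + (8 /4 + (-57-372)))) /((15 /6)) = 273 /13840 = 0.02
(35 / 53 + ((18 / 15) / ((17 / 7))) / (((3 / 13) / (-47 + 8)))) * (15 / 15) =-373219 / 4505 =-82.85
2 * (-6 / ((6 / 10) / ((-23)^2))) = -10580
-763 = -763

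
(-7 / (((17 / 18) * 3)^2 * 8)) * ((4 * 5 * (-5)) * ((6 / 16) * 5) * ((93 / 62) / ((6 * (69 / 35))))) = 275625 / 106352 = 2.59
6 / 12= 1 / 2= 0.50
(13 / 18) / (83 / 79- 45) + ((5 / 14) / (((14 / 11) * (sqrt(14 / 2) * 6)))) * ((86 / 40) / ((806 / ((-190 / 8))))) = -1027 / 62496- 44935 * sqrt(7) / 106159872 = -0.02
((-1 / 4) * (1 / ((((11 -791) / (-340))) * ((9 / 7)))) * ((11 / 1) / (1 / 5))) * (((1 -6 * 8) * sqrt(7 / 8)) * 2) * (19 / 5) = 1168937 * sqrt(14) / 2808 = 1557.61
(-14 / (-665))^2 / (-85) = -4 / 767125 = -0.00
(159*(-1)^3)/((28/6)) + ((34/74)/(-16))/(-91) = -1835479/53872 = -34.07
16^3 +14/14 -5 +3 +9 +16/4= 4108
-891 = -891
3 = 3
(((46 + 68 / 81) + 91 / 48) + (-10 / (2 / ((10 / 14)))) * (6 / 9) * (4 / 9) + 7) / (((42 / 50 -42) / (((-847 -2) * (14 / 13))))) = 3509419325 / 2889432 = 1214.57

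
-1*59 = -59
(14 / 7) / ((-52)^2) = 1 / 1352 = 0.00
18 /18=1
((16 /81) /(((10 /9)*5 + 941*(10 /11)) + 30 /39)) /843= 1144 /4207408785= 0.00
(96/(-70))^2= 2304/1225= 1.88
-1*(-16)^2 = -256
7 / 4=1.75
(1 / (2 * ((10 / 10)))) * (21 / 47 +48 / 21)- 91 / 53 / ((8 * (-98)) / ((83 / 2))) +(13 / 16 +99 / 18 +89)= 53995915 / 557984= 96.77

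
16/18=0.89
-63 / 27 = -7 / 3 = -2.33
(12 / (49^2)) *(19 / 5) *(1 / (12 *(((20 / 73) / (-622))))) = -431357 / 120050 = -3.59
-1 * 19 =-19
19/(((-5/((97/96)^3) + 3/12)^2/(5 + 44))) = 12407950985422384/281637101510209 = 44.06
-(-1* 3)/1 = 3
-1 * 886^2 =-784996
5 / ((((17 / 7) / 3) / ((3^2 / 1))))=55.59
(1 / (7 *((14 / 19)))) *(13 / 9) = 247 / 882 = 0.28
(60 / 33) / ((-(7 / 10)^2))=-2000 / 539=-3.71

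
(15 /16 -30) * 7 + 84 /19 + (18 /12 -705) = -274365 /304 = -902.52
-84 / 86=-42 / 43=-0.98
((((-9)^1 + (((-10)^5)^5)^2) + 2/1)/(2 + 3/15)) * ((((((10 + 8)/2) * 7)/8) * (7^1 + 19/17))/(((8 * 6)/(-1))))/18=-80499999999999999999999999999999999999999999999994365/23936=-3363135026737967914438503000000000000000000000000.00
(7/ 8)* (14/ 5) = 49/ 20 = 2.45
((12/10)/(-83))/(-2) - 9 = -3732/415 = -8.99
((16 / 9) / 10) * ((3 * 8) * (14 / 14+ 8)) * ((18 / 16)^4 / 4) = 19683 / 1280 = 15.38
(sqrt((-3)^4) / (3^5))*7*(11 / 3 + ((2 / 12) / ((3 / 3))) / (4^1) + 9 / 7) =839 / 648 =1.29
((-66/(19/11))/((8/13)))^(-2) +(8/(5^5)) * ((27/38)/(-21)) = 1598967404/9255536915625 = 0.00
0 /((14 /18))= 0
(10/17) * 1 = 10/17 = 0.59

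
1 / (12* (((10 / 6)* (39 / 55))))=11 / 156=0.07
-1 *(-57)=57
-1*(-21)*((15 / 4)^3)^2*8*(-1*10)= -1196015625 / 256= -4671936.04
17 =17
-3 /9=-1 /3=-0.33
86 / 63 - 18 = -1048 / 63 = -16.63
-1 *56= -56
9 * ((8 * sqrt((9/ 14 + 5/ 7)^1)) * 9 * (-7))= -324 * sqrt(266)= -5284.28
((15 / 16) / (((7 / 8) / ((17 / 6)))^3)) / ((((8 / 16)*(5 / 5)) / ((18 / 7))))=393040 / 2401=163.70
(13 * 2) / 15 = 26 / 15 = 1.73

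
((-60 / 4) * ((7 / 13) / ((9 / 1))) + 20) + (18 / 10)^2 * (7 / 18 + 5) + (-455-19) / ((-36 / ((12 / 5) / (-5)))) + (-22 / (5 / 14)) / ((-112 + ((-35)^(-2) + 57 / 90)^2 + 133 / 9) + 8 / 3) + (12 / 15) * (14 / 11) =3482032654230397 / 109103335319550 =31.91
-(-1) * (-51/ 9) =-17/ 3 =-5.67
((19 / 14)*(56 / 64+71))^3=1303960203125 / 1404928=928133.12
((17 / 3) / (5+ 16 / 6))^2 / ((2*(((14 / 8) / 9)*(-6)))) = -867 / 3703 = -0.23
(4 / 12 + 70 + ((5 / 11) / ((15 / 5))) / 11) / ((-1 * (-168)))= 152 / 363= 0.42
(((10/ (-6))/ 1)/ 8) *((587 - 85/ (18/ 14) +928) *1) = -8150/ 27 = -301.85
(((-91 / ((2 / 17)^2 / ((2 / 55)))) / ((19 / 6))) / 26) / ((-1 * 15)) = 2023 / 10450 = 0.19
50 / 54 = 0.93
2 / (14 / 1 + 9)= 0.09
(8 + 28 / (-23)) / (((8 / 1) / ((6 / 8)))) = 117 / 184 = 0.64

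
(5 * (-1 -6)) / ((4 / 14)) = -245 / 2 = -122.50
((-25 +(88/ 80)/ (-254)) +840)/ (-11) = -74.09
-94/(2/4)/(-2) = 94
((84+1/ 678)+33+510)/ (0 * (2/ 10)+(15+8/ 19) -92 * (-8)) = 8077033/ 9679806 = 0.83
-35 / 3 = -11.67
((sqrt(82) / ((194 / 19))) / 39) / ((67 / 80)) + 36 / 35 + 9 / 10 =760 * sqrt(82) / 253461 + 27 / 14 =1.96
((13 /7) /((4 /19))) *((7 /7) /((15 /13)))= 3211 /420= 7.65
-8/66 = -4/33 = -0.12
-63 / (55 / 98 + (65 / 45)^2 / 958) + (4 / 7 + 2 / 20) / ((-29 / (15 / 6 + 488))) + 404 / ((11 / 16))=22217833885339 / 47835906580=464.46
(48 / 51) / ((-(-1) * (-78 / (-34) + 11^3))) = 8 / 11333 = 0.00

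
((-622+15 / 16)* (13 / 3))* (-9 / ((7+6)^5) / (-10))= -29811 / 4569760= -0.01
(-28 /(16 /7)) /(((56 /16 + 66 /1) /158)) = -3871 /139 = -27.85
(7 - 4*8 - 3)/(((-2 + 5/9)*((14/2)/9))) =324/13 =24.92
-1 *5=-5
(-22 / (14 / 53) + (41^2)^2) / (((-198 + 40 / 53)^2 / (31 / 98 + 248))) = 169010532163020 / 9371284447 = 18034.94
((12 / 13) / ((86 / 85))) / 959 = 510 / 536081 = 0.00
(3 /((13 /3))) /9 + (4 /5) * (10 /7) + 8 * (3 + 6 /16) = 2568 /91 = 28.22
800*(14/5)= 2240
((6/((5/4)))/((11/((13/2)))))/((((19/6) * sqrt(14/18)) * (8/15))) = 1053 * sqrt(7)/1463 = 1.90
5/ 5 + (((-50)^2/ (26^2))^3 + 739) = 3815979285/ 4826809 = 790.58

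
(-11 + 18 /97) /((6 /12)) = -2098 /97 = -21.63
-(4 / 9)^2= -16 / 81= -0.20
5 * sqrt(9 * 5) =33.54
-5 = -5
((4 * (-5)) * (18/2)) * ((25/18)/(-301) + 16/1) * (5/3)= -4333150/903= -4798.62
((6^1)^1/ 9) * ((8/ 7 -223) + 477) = 3572/ 21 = 170.10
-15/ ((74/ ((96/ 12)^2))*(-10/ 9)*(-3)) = -144/ 37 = -3.89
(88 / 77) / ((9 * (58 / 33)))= 44 / 609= 0.07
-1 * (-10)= 10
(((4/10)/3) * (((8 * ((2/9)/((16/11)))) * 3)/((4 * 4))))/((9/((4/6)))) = 0.00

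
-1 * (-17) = 17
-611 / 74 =-8.26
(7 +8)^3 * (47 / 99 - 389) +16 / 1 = -14423824 / 11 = -1311256.73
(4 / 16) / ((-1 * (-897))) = 1 / 3588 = 0.00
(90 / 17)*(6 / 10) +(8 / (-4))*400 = -13546 / 17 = -796.82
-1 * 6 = -6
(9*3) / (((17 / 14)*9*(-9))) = -14 / 51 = -0.27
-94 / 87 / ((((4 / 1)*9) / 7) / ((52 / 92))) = -4277 / 36018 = -0.12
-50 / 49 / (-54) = 0.02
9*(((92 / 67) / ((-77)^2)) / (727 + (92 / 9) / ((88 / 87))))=4968 / 1756861337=0.00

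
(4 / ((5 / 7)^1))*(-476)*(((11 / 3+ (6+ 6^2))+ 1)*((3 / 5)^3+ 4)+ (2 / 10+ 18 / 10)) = -198667168 / 375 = -529779.11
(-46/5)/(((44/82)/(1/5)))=-943/275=-3.43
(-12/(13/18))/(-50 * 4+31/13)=216/2569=0.08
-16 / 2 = -8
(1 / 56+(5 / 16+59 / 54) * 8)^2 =289782529 / 2286144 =126.76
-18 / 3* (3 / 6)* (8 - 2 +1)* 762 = -16002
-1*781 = -781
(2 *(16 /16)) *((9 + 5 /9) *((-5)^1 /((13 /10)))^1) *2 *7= -1029.06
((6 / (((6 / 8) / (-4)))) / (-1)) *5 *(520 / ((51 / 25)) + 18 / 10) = 2094688 / 51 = 41072.31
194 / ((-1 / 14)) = -2716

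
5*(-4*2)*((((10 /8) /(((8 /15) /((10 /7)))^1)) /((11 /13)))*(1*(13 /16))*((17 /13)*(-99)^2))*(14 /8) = -369208125 /128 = -2884438.48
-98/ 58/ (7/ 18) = -126/ 29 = -4.34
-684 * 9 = -6156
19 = 19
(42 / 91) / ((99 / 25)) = 0.12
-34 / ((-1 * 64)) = 17 / 32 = 0.53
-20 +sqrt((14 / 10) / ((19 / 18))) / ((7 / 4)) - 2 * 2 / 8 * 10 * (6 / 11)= -250 / 11 +12 * sqrt(1330) / 665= -22.07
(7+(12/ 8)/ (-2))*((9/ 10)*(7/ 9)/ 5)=7/ 8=0.88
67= 67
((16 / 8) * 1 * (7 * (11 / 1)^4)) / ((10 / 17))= 1742279 / 5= 348455.80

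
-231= -231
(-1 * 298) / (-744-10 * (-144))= -149 / 348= -0.43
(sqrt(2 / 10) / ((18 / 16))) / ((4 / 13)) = 26 *sqrt(5) / 45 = 1.29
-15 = -15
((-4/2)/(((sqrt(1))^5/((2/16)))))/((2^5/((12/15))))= -1/160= -0.01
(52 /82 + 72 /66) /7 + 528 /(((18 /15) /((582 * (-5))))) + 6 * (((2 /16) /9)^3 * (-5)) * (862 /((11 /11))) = -125729280575623 /98195328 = -1280399.82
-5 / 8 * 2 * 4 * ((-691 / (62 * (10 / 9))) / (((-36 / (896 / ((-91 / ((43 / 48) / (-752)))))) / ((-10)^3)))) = 3714125 / 227292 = 16.34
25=25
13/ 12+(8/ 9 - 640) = -22969/ 36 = -638.03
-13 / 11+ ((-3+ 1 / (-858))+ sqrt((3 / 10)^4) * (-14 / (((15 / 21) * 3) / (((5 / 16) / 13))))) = -1440451 / 343200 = -4.20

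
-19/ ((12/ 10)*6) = -95/ 36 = -2.64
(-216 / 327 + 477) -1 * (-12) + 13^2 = 71650 / 109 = 657.34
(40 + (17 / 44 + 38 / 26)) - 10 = 18217 / 572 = 31.85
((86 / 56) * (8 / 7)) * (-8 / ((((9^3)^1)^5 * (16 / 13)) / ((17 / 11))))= -9503 / 110975320199015811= -0.00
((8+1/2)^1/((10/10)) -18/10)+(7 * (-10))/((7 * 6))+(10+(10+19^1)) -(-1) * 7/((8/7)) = 6019/120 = 50.16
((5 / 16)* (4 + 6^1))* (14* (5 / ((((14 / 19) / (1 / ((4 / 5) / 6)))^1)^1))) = 35625 / 16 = 2226.56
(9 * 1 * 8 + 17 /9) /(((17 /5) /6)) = 130.39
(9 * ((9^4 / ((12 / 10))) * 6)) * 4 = 1180980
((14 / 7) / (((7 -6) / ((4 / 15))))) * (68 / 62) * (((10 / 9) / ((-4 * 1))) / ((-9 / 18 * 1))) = 272 / 837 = 0.32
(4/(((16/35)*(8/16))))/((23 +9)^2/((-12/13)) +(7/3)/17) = -1785/113138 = -0.02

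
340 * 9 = 3060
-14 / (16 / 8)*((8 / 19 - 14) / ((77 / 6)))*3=22.22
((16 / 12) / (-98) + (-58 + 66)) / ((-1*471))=-1174 / 69237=-0.02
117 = 117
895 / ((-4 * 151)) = -895 / 604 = -1.48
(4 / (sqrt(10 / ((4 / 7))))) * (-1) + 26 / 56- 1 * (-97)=2729 / 28- 4 * sqrt(70) / 35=96.51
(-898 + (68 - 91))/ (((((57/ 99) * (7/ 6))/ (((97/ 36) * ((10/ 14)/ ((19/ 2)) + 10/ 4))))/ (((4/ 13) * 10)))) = -6731542950/ 229957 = -29273.05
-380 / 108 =-95 / 27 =-3.52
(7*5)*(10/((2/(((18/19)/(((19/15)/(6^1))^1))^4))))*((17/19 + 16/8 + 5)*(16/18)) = 160707758400000000/322687697779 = 498028.77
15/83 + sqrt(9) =264/83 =3.18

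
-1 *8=-8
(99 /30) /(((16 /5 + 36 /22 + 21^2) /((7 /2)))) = 363 /14012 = 0.03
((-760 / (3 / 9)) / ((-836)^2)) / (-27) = 0.00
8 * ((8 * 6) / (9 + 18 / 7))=896 / 27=33.19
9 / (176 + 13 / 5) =45 / 893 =0.05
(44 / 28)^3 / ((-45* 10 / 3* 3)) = -1331 / 154350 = -0.01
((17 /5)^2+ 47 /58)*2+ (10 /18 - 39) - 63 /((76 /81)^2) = -3213535667 /37688400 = -85.27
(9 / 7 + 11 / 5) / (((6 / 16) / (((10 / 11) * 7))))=1952 / 33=59.15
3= 3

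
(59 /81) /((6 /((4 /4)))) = 59 /486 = 0.12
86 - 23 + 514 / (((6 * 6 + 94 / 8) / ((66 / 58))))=416805 / 5539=75.25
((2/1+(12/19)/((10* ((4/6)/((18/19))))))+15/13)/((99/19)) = 76111/122265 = 0.62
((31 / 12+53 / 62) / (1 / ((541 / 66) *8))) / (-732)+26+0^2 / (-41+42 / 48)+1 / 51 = 981942409 / 38190636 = 25.71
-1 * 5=-5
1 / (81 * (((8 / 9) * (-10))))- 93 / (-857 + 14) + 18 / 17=4016423 / 3439440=1.17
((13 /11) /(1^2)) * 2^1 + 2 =48 /11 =4.36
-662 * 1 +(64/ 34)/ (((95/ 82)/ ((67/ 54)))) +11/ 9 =-658.76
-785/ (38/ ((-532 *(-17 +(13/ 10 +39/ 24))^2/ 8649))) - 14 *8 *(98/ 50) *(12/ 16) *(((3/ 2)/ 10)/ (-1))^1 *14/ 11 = 107757315449/ 380556000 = 283.16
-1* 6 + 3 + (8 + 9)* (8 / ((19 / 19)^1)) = 133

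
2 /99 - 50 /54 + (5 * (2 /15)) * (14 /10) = 41 /1485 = 0.03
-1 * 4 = -4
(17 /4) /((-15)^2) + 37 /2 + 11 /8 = 35809 /1800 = 19.89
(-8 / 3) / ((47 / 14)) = -112 / 141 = -0.79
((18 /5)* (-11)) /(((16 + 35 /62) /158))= -24552 /65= -377.72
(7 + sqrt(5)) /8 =sqrt(5) /8 + 7 /8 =1.15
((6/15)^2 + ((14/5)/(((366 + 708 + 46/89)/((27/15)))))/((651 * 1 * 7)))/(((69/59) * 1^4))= 489753749/3579744840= 0.14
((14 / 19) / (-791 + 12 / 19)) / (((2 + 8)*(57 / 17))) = -119 / 4279845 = -0.00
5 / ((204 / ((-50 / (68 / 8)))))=-0.14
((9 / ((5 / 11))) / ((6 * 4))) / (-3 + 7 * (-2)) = -33 / 680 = -0.05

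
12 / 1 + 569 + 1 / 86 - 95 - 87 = 34315 / 86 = 399.01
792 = 792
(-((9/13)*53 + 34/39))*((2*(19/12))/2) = -27835/468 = -59.48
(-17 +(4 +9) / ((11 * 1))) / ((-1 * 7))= 174 / 77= 2.26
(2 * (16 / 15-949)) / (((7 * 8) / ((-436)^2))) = -675743756 / 105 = -6435654.82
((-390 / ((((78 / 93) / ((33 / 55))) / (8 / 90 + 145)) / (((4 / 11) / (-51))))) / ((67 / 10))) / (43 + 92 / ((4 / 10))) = 0.16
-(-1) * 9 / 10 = 9 / 10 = 0.90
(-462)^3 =-98611128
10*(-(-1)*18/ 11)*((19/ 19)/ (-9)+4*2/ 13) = 8.25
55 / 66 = 5 / 6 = 0.83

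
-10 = -10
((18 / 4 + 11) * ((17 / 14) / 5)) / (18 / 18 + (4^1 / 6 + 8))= 1581 / 4060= 0.39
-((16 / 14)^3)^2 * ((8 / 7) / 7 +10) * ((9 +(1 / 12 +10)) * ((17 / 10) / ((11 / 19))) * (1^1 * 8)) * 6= -60910.23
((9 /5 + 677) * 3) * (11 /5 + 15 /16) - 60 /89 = 113715849 /17800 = 6388.53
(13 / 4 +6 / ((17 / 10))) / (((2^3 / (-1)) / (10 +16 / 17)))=-42873 / 4624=-9.27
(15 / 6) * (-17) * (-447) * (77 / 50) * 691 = 20215999.65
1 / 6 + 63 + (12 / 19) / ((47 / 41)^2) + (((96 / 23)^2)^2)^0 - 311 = -62038019 / 251826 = -246.35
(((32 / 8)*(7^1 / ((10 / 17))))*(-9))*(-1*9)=19278 / 5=3855.60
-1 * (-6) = 6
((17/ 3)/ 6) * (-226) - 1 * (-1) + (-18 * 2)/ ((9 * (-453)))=-288700/ 1359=-212.44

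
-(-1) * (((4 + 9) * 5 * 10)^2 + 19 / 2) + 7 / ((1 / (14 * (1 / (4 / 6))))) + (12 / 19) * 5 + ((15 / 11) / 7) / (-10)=618351051 / 1463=422659.64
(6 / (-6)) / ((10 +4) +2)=-1 / 16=-0.06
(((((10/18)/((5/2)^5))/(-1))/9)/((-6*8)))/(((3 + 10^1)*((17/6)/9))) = 4/1243125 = 0.00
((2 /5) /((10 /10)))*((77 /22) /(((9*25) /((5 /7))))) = 1 /225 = 0.00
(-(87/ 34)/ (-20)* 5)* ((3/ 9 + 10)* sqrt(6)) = 899* sqrt(6)/ 136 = 16.19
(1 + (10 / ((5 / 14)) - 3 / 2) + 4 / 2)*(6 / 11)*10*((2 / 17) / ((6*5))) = 118 / 187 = 0.63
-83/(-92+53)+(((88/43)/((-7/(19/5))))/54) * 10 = 203111/105651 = 1.92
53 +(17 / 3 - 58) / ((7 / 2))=799 / 21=38.05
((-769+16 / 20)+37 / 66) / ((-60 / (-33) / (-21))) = 8866.24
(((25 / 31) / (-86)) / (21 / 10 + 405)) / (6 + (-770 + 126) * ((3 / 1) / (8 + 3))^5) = -20131375 / 4394571474402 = -0.00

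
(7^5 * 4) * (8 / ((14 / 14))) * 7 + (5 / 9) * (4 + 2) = 11294314 / 3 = 3764771.33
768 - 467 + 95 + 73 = 469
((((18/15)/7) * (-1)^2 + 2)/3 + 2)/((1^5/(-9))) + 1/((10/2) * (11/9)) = -1875/77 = -24.35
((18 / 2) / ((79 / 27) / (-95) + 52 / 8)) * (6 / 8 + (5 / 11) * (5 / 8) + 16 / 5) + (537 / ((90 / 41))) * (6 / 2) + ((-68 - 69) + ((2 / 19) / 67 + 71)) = 6262460145033 / 9294351220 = 673.79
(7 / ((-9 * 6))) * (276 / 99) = -322 / 891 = -0.36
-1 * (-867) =867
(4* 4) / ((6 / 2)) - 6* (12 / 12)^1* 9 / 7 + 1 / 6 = -31 / 14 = -2.21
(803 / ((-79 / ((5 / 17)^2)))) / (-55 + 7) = 20075 / 1095888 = 0.02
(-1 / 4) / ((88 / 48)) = -3 / 22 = -0.14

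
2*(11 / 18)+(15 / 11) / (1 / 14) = 2011 / 99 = 20.31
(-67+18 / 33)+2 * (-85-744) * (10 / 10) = -18969 / 11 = -1724.45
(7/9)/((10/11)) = 77/90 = 0.86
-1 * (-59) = 59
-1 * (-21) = 21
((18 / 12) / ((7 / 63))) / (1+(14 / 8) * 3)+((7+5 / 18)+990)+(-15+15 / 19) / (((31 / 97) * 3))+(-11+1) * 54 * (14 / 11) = 297.34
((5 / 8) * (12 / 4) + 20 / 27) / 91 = 565 / 19656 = 0.03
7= 7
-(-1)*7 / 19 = 7 / 19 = 0.37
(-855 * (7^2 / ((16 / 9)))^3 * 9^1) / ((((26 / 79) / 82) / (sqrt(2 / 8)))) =-2137643805246705 / 106496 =-20072526716.93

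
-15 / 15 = -1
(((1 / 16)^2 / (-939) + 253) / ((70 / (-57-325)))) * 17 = -197473289297 / 8413440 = -23471.17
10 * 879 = 8790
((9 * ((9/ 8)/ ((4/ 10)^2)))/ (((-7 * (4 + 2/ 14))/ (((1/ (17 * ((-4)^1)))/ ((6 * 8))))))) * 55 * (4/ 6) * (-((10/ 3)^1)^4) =-859375/ 283968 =-3.03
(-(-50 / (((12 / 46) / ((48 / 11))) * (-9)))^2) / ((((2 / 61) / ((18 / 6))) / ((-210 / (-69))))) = -2404897.46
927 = 927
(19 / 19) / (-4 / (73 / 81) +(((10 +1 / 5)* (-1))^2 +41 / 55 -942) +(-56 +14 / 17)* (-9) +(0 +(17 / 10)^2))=-1365100 / 467102637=-0.00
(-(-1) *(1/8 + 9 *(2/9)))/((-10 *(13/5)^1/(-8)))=17/26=0.65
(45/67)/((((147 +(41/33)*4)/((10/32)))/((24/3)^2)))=5940/67201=0.09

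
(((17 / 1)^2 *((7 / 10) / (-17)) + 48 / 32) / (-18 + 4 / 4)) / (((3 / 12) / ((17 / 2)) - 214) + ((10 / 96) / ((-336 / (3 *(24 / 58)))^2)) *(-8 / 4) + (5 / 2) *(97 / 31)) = -8502900224 / 2865245325925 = -0.00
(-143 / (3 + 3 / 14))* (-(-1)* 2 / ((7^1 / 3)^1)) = -572 / 15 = -38.13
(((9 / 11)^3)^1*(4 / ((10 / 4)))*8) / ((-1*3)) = -15552 / 6655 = -2.34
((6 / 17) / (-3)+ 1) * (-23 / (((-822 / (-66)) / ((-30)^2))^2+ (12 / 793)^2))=-21263554219050000 / 440577216977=-48262.95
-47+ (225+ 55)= 233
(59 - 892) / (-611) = 833 / 611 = 1.36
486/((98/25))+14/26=79318/637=124.52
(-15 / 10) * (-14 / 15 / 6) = 7 / 30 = 0.23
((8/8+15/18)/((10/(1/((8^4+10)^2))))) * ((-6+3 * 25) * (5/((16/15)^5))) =0.00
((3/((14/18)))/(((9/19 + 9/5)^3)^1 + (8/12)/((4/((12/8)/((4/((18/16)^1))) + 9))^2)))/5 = 5618892800/112555427873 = 0.05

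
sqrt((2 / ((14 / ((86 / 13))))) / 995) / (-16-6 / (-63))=-0.00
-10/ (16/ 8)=-5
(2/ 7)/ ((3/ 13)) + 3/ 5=193/ 105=1.84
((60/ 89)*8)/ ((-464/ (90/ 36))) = -75/ 2581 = -0.03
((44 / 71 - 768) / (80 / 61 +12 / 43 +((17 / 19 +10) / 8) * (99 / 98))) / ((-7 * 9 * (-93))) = -304115740096 / 6887544789177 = -0.04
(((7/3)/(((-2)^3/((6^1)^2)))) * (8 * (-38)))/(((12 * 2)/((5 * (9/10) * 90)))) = 53865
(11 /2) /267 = 11 /534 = 0.02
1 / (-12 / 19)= -1.58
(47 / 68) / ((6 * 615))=47 / 250920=0.00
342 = 342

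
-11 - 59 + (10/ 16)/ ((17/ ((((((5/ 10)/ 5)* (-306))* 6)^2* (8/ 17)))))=2566/ 5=513.20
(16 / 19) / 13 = 16 / 247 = 0.06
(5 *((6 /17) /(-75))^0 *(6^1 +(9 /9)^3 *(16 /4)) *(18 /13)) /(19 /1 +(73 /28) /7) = 176400 /49361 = 3.57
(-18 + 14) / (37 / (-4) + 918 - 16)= -16 / 3571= -0.00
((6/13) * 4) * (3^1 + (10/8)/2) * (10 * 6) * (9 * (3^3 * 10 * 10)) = 126846000/13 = 9757384.62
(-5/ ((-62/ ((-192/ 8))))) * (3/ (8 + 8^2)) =-5/ 62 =-0.08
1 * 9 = 9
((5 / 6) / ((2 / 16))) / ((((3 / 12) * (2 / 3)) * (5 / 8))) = 64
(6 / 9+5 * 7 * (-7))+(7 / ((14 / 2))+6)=-712 / 3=-237.33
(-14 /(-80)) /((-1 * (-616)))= 1 /3520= 0.00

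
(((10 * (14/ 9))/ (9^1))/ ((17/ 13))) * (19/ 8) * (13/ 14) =16055/ 5508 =2.91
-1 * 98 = -98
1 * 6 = 6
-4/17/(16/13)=-13/68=-0.19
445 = 445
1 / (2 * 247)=1 / 494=0.00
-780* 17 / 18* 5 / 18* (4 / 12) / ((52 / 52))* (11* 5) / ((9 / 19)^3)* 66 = -45854129750 / 19683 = -2329631.14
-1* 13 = -13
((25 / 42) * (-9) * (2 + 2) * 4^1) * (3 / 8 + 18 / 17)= -14625 / 119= -122.90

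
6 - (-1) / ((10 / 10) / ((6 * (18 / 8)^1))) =39 / 2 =19.50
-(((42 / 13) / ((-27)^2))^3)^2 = -7529536 / 993797169414640645041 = -0.00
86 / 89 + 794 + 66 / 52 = 1842489 / 2314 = 796.24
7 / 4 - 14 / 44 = 1.43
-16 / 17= -0.94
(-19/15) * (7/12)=-133/180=-0.74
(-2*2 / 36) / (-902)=1 / 8118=0.00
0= 0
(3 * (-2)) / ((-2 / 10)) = 30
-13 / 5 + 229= 1132 / 5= 226.40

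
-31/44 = -0.70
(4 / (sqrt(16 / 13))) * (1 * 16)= 16 * sqrt(13)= 57.69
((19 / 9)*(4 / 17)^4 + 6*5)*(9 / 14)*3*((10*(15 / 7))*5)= 25374975750 / 4092529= 6200.32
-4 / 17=-0.24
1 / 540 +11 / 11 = 541 / 540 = 1.00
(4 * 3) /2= 6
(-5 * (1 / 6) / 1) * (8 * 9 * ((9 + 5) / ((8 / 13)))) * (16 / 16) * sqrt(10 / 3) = -455 * sqrt(30) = -2492.14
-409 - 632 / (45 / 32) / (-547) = -10047311 / 24615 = -408.18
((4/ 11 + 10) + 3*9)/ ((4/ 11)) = 411/ 4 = 102.75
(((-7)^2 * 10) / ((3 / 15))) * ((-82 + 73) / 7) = -3150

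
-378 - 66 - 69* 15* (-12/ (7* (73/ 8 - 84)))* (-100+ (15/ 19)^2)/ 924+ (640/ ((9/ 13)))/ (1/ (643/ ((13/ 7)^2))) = 334886728045396/ 1948097151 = 171904.53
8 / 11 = 0.73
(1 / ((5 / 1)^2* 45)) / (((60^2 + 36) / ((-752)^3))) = -106314752 / 1022625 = -103.96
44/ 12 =11/ 3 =3.67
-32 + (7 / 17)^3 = -156873 / 4913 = -31.93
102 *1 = 102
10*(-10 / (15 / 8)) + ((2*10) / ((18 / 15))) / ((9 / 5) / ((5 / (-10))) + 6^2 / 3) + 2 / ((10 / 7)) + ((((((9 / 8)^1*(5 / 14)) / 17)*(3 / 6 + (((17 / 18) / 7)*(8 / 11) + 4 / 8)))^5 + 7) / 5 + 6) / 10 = -1499847904362307166268469589291 / 30479010243043171153320345600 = -49.21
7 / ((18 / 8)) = 28 / 9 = 3.11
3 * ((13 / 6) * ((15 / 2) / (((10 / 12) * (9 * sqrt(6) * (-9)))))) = -13 * sqrt(6) / 108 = -0.29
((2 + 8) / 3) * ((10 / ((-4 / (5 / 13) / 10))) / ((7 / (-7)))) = 1250 / 39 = 32.05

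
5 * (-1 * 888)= -4440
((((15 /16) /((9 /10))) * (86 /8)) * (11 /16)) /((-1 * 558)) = -11825 /857088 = -0.01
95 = 95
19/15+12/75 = 107/75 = 1.43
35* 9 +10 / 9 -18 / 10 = 314.31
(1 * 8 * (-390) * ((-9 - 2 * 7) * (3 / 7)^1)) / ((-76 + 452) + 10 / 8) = 287040 / 3521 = 81.52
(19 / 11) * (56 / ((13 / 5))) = 5320 / 143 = 37.20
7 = 7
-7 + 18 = 11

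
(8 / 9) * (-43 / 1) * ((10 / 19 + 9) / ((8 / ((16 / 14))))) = -62264 / 1197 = -52.02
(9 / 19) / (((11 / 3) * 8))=27 / 1672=0.02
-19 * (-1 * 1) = 19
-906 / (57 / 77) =-23254 / 19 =-1223.89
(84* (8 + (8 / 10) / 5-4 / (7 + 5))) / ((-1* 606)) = -1.08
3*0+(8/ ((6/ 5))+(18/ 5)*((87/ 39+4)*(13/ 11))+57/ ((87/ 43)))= 293551/ 4785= 61.35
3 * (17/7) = 51/7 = 7.29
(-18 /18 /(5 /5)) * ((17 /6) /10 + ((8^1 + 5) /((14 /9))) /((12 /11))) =-6673 /840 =-7.94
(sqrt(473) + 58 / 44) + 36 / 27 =175 / 66 + sqrt(473) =24.40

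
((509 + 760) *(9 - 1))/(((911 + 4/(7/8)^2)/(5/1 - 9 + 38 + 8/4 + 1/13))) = 77767704/194545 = 399.74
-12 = -12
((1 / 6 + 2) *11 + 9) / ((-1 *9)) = -197 / 54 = -3.65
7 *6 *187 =7854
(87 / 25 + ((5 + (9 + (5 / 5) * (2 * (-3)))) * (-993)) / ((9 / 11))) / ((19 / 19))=-727939 / 75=-9705.85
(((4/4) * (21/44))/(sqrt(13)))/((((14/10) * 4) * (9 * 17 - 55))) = 15 * sqrt(13)/224224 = 0.00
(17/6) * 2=17/3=5.67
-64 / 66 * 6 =-64 / 11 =-5.82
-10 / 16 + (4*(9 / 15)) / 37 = -829 / 1480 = -0.56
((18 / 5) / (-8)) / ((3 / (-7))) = 21 / 20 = 1.05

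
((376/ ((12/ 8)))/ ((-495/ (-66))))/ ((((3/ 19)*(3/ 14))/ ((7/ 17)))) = 2800448/ 6885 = 406.75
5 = 5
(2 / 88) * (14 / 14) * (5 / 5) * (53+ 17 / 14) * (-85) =-5865 / 56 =-104.73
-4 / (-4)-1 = 0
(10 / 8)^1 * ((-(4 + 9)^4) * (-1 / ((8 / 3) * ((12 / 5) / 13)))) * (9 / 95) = 16708185 / 2432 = 6870.14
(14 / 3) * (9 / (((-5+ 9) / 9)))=94.50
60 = 60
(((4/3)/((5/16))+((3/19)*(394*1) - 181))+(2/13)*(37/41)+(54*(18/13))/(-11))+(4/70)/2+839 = 8396434897/11696685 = 717.85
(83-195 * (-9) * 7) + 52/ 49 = 606084/ 49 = 12369.06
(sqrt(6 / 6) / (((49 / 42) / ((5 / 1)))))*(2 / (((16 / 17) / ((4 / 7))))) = 255 / 49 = 5.20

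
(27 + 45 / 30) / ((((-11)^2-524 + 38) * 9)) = -19 / 2190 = -0.01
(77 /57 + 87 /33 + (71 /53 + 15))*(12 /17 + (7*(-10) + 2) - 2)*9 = -125639652 /9911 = -12676.79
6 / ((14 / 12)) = 36 / 7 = 5.14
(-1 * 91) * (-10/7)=130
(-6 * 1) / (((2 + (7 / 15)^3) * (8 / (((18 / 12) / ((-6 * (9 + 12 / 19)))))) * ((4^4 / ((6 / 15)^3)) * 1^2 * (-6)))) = -171 / 443057152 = -0.00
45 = 45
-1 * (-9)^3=729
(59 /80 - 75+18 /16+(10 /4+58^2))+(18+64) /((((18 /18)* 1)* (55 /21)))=2925711 /880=3324.67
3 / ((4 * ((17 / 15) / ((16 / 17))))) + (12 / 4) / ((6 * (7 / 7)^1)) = 649 / 578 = 1.12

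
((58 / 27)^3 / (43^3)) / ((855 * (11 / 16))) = 3121792 / 14718225722805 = 0.00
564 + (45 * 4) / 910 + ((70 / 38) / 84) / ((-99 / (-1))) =1158892079 / 2054052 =564.20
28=28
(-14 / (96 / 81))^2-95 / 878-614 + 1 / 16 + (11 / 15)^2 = -11985064961 / 25286400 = -473.97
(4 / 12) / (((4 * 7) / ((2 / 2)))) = 1 / 84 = 0.01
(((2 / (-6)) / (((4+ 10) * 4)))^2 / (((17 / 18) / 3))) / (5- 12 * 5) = -3 / 1466080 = -0.00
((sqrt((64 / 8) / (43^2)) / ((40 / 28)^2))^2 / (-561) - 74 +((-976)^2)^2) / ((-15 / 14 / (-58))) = 477677834808063127110194 / 9724584375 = 49120642732668.27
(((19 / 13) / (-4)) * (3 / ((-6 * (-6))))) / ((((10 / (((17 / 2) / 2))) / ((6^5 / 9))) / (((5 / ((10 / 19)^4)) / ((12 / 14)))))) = -883967343 / 1040000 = -849.97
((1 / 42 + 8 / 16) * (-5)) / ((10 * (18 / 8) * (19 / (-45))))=0.28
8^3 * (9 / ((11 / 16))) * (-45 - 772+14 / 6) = -60063744 / 11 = -5460340.36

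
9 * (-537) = -4833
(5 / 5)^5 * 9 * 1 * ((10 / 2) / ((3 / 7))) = 105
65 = 65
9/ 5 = 1.80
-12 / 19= -0.63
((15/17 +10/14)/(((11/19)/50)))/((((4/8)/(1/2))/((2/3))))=361000/3927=91.93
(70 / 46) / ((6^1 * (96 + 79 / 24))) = 140 / 54809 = 0.00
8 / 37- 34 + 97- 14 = 49.22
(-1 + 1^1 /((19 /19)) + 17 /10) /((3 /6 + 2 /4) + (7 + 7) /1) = 17 /150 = 0.11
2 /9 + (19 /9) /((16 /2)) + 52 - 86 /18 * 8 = 1027 /72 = 14.26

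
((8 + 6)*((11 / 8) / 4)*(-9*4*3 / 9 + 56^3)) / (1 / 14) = 23662639 / 2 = 11831319.50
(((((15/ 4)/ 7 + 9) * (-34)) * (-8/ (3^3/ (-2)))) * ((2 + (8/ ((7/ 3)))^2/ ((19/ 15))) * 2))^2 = 18788036.20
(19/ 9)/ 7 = 0.30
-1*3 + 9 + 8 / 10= 34 / 5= 6.80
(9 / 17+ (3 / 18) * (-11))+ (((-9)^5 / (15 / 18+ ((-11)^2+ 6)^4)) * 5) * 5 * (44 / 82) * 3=-8571040071703 / 6527549352882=-1.31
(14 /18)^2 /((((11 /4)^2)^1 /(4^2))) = 12544 /9801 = 1.28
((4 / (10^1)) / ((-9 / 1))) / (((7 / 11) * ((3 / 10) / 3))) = -44 / 63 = -0.70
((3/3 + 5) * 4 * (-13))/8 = -39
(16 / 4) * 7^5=67228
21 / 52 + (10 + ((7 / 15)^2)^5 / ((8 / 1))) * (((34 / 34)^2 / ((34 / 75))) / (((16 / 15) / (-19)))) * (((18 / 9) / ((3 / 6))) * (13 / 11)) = -148098653063024539 / 79748955000000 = -1857.06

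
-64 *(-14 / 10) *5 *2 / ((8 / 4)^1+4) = 448 / 3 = 149.33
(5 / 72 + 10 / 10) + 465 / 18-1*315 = -20743 / 72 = -288.10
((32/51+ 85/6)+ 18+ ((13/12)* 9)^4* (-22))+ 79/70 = -198777.41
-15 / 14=-1.07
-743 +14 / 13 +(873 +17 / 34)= 3421 / 26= 131.58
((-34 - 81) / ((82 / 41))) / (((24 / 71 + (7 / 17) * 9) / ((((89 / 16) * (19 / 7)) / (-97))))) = 234719255 / 106054368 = 2.21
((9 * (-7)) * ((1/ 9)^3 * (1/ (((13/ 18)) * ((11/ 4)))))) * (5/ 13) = -280/ 16731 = -0.02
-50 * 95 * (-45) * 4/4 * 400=85500000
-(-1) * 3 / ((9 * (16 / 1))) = 0.02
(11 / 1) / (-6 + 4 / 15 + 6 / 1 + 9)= 165 / 139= 1.19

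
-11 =-11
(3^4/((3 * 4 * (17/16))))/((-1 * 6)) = -18/17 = -1.06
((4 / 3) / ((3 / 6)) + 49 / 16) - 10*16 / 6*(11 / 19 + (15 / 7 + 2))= -120.19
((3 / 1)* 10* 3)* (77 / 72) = 385 / 4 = 96.25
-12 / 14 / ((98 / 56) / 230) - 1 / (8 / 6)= -22227 / 196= -113.40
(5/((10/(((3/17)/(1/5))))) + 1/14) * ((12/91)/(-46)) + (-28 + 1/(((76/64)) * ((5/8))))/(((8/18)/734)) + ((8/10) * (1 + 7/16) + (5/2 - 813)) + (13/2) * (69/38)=-212073832645/4732273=-44814.37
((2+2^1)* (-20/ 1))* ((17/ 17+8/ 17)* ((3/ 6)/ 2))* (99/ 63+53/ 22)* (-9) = 1379250/ 1309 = 1053.67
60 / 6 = 10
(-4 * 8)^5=-33554432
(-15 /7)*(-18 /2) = 135 /7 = 19.29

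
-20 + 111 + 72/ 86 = 3949/ 43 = 91.84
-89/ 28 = -3.18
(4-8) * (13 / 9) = -52 / 9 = -5.78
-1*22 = -22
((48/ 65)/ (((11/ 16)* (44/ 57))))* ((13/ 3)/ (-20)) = -912/ 3025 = -0.30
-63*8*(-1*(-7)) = -3528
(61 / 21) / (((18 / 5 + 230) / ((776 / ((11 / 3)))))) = 29585 / 11242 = 2.63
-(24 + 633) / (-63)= 73 / 7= 10.43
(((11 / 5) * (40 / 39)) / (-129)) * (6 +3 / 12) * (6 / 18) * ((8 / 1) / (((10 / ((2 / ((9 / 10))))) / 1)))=-8800 / 135837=-0.06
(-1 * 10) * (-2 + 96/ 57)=60/ 19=3.16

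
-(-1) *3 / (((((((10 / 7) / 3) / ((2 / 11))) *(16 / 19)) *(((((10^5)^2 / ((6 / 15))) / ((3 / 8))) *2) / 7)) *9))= 2793 / 352000000000000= 0.00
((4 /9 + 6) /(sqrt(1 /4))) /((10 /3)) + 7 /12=89 /20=4.45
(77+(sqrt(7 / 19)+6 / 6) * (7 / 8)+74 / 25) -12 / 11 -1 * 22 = 7 * sqrt(133) / 152+127037 / 2200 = 58.28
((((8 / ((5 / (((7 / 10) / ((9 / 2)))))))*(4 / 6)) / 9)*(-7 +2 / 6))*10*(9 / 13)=-896 / 1053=-0.85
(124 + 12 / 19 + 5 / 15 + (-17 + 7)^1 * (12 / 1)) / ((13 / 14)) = 3962 / 741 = 5.35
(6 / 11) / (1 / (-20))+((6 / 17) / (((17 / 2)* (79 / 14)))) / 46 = -63012636 / 5776243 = -10.91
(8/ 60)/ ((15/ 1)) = 2/ 225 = 0.01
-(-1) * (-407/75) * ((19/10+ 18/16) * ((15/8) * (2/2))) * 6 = -147741/800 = -184.68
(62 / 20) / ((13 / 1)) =31 / 130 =0.24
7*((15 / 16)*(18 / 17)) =945 / 136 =6.95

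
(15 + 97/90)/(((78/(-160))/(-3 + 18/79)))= 845048/9243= 91.43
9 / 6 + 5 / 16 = 29 / 16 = 1.81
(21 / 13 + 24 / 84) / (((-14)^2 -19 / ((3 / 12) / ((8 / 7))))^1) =173 / 9932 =0.02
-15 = -15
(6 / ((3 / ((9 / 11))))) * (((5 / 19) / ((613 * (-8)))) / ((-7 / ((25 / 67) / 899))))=1125 / 216072395308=0.00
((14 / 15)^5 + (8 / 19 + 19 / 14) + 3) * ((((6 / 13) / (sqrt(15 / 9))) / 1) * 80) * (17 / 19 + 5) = 924.97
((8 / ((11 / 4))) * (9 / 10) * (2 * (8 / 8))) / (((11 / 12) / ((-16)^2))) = 884736 / 605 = 1462.37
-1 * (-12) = 12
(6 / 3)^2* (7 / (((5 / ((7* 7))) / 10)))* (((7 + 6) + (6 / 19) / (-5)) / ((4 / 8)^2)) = 13489504 / 95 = 141994.78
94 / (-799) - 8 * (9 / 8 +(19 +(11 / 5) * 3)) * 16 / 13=-290898 / 1105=-263.26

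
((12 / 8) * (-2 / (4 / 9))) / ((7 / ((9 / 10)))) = -0.87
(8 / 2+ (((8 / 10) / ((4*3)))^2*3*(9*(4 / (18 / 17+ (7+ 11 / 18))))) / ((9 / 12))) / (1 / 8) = 2161568 / 66325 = 32.59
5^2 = 25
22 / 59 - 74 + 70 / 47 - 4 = -211130 / 2773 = -76.14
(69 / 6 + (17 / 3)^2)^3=82945.24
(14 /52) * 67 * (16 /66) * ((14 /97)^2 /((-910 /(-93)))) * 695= 113171576 /17491331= 6.47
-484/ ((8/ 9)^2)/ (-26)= 9801/ 416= 23.56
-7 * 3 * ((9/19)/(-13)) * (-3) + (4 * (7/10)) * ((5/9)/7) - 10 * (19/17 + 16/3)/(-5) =10.83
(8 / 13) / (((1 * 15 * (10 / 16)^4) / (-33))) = -8.87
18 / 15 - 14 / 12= 1 / 30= 0.03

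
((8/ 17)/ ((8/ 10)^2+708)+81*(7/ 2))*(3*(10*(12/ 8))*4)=3842210790/ 75293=51030.12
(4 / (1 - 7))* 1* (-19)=38 / 3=12.67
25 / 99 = 0.25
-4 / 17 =-0.24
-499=-499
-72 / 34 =-36 / 17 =-2.12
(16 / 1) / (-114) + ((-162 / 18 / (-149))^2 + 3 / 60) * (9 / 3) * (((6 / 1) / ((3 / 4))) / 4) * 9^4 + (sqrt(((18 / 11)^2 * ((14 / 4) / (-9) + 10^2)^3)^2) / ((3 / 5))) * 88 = 388165361.42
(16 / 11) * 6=96 / 11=8.73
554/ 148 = 277/ 74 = 3.74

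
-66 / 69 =-22 / 23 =-0.96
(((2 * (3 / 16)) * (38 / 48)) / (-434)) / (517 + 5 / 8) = -19 / 14377552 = -0.00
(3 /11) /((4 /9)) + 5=5.61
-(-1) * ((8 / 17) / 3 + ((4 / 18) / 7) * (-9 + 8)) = 134 / 1071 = 0.13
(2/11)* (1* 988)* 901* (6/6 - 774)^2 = 1063826290904/11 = 96711480991.27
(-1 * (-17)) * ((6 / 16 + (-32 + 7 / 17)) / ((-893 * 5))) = 849 / 7144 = 0.12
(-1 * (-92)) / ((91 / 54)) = 4968 / 91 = 54.59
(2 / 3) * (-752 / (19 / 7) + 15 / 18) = -31489 / 171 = -184.15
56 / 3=18.67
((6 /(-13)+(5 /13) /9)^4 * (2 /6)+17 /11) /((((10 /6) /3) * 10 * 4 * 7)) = 4810118791 /480964383900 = 0.01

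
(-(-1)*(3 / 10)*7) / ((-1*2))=-21 / 20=-1.05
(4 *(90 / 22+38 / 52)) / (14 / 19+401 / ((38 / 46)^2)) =995638 / 30372485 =0.03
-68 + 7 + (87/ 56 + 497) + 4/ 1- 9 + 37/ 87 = 2109473/ 4872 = 432.98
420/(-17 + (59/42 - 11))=-17640/1117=-15.79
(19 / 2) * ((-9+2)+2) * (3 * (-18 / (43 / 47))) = 120555 / 43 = 2803.60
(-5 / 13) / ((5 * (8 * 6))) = -1 / 624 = -0.00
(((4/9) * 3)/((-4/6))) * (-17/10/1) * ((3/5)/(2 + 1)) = 17/25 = 0.68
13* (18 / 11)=234 / 11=21.27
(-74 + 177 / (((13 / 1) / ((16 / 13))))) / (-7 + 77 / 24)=33168 / 2197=15.10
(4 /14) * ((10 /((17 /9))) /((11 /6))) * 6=4.95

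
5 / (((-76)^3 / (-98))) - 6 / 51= -434811 / 3731296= -0.12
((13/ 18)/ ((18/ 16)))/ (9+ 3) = 13/ 243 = 0.05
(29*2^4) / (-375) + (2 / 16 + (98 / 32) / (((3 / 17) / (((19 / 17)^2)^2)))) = 765426763 / 29478000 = 25.97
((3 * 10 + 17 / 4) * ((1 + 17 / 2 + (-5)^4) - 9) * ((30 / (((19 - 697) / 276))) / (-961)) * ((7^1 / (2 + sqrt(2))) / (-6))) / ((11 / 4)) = -137966535 / 1194523 + 137966535 * sqrt(2) / 2389046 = -33.83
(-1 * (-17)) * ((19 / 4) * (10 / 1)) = 1615 / 2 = 807.50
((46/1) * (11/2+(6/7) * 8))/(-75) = -3979/525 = -7.58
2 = 2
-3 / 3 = -1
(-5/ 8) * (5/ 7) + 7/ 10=71/ 280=0.25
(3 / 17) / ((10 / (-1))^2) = 3 / 1700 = 0.00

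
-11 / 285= -0.04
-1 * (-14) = 14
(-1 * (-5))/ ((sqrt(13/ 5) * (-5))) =-sqrt(65)/ 13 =-0.62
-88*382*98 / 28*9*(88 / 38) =-46591776 / 19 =-2452198.74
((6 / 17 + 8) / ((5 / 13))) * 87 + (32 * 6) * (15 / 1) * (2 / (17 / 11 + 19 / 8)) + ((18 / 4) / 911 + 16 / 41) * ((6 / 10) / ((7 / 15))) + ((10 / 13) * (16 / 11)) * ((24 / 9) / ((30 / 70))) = 4428794420443553 / 1315696071690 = 3366.12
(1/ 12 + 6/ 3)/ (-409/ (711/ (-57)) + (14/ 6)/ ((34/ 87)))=1343/ 24986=0.05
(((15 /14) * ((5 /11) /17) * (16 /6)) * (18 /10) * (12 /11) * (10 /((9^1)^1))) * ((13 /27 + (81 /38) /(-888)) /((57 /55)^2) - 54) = -2642106302050 /295991934777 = -8.93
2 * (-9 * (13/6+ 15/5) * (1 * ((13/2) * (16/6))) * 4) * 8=-51584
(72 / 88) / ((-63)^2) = 1 / 4851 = 0.00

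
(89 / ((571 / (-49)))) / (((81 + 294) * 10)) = -0.00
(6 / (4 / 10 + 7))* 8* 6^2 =8640 / 37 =233.51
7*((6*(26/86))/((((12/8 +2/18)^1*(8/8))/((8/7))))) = 9.01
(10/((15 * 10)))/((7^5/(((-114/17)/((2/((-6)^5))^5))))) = 33760967035541520384/1428595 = 23632286992143.69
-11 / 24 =-0.46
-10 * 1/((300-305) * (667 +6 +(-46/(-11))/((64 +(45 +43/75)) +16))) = 51799/17431226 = 0.00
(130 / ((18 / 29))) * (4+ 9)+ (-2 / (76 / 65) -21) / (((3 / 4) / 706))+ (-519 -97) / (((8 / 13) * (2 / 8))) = -22659.40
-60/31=-1.94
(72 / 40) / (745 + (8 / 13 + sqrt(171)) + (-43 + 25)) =122967 / 49690990 - 507 * sqrt(19) / 49690990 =0.00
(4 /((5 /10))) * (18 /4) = 36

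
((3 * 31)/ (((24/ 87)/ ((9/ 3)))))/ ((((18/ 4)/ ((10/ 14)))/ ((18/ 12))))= 240.80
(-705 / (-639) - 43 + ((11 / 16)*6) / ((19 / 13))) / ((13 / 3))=-1265071 / 140296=-9.02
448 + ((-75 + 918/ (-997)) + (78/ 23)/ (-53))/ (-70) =449.09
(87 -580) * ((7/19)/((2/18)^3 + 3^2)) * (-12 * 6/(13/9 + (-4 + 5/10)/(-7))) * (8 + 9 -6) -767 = 136630103/18335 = 7451.87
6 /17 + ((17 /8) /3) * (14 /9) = 2671 /1836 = 1.45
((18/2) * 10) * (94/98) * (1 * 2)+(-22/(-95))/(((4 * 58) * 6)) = 559375739/3239880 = 172.65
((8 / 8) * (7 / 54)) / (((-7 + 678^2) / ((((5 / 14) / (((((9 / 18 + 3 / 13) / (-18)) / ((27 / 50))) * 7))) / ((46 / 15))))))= -351 / 5624607772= -0.00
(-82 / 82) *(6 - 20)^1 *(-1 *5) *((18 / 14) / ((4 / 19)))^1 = -855 / 2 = -427.50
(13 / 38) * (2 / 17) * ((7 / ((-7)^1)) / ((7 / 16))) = -208 / 2261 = -0.09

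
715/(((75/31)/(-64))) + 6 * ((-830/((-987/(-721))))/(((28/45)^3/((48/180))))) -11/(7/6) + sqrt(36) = -22944.54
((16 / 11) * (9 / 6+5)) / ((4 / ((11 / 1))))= 26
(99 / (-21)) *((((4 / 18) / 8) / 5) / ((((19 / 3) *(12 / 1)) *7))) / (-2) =11 / 446880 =0.00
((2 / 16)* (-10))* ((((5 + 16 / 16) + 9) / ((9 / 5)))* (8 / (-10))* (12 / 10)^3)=72 / 5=14.40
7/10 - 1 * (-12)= 127/10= 12.70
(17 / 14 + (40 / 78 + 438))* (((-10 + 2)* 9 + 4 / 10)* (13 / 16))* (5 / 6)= -42976289 / 2016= -21317.60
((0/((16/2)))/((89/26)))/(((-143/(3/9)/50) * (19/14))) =0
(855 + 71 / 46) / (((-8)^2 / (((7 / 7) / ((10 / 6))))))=118203 / 14720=8.03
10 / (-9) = -10 / 9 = -1.11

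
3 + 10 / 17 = 61 / 17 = 3.59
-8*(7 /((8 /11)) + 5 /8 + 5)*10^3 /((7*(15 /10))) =-244000 /21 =-11619.05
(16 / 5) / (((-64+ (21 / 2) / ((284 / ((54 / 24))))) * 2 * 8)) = -2272 / 726095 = -0.00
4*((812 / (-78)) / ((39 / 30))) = -16240 / 507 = -32.03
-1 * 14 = -14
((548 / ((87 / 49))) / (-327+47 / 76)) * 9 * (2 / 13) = -12244512 / 9351485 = -1.31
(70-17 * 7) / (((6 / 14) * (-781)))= 343 / 2343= 0.15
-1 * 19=-19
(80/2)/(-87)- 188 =-16396/87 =-188.46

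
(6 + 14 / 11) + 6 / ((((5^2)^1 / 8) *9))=6176 / 825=7.49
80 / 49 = 1.63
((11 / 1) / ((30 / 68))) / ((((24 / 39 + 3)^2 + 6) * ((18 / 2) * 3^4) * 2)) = 2873 / 3203955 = 0.00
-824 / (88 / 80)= -8240 / 11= -749.09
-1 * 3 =-3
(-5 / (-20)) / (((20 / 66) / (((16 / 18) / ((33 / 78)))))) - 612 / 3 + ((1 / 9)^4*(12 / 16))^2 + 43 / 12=-76023697927 / 382637520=-198.68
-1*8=-8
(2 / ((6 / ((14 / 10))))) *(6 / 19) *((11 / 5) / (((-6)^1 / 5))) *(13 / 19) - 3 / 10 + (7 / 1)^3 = 3709439 / 10830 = 342.52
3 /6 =1 /2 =0.50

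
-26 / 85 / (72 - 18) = -13 / 2295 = -0.01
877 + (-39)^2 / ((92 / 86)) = 105745 / 46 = 2298.80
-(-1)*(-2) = -2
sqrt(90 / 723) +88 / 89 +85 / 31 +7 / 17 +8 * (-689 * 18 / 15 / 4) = -386822534 / 234515 +sqrt(7230) / 241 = -1649.10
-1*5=-5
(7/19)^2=0.14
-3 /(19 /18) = -54 /19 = -2.84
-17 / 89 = -0.19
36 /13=2.77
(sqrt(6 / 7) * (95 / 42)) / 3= 95 * sqrt(42) / 882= 0.70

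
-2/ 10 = -1/ 5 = -0.20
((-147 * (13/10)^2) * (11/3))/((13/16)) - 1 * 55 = -29403/25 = -1176.12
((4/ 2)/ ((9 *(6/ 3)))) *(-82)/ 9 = -82/ 81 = -1.01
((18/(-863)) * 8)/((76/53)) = -1908/16397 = -0.12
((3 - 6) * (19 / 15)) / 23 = -19 / 115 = -0.17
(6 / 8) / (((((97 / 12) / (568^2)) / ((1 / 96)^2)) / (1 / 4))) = 5041 / 6208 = 0.81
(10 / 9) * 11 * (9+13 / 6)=3685 / 27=136.48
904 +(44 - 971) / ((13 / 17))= -4007 / 13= -308.23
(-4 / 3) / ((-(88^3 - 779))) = 4 / 2042079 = 0.00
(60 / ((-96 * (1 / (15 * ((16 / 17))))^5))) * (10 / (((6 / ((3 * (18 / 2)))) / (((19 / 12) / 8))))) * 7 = -31026240000000 / 1419857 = -21851665.34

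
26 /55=0.47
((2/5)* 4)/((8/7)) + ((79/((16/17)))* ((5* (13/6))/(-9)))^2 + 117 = 38544010757/3732480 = 10326.65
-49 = -49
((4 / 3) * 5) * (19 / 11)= 380 / 33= 11.52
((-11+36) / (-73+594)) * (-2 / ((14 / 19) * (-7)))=0.02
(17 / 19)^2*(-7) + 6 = 143 / 361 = 0.40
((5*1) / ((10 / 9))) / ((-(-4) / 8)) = 9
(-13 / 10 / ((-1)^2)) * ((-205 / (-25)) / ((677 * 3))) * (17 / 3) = -9061 / 304650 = -0.03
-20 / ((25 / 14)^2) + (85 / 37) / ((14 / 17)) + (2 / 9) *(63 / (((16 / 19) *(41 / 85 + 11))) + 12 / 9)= -11863878571 / 6825168000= -1.74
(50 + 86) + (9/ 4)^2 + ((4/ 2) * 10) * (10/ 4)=3057/ 16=191.06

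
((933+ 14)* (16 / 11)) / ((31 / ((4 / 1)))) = 60608 / 341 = 177.74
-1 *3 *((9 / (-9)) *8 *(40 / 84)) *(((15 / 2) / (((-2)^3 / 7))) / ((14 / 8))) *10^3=-300000 / 7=-42857.14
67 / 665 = 0.10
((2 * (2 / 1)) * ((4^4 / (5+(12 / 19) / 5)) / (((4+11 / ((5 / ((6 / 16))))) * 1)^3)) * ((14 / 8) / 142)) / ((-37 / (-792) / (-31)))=-133751439360000 / 9197312883893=-14.54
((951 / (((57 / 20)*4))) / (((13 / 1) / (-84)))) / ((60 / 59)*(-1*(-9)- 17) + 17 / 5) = 39276300 / 345059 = 113.82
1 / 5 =0.20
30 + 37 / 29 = 907 / 29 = 31.28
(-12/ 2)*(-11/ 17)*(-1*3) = -11.65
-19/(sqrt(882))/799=-19 * sqrt(2)/33558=-0.00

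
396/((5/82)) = 32472/5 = 6494.40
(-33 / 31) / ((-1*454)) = 33 / 14074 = 0.00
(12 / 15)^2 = 16 / 25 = 0.64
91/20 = 4.55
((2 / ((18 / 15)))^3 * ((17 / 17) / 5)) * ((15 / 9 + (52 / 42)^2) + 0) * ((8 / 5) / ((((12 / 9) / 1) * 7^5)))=14110 / 66706983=0.00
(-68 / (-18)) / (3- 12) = -34 / 81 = -0.42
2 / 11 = 0.18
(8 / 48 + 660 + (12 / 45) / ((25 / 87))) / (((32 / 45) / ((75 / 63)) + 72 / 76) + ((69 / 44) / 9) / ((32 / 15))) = 6632101696 / 16315823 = 406.48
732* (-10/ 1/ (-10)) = 732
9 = 9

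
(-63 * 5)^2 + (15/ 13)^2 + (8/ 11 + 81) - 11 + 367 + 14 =185301511/ 1859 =99678.06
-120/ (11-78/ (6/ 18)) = 120/ 223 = 0.54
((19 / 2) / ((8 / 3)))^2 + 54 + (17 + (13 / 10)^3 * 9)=3310861 / 32000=103.46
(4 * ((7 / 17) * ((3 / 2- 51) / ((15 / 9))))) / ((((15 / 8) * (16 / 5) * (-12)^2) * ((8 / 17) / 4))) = -77 / 160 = -0.48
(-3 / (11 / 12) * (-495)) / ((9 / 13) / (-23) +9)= 26910 / 149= 180.60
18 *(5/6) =15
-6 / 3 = -2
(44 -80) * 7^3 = -12348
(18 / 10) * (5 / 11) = 9 / 11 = 0.82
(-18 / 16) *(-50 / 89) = 225 / 356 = 0.63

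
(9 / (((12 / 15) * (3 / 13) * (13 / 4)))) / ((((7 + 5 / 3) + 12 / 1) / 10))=225 / 31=7.26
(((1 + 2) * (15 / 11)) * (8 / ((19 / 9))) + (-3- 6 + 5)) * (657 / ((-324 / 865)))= -20175.52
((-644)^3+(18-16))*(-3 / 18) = 44514997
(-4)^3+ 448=384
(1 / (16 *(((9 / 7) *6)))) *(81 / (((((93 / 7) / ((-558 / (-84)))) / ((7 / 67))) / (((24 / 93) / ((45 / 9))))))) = 147 / 83080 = 0.00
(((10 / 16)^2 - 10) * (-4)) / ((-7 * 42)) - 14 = -22157 / 1568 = -14.13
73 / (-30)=-73 / 30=-2.43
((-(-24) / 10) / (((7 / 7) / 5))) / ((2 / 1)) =6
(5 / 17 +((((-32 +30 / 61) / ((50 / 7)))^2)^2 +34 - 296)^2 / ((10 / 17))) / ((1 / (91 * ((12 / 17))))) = 62779653747789366503094323537170614 / 42269449963542334747314453125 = 1485225.23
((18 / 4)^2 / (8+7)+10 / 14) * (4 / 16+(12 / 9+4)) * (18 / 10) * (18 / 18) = 58089 / 2800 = 20.75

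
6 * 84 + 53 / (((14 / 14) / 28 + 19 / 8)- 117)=3231200 / 6417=503.54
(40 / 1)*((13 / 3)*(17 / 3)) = 8840 / 9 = 982.22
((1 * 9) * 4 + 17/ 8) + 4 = 337/ 8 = 42.12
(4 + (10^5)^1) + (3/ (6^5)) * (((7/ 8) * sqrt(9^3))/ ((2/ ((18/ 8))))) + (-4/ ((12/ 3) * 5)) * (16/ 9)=9216336817/ 92160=100003.65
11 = 11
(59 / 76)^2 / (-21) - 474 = -57497785 / 121296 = -474.03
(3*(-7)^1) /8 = -21 /8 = -2.62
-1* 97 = -97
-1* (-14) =14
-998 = -998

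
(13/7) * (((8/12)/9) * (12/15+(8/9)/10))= 208/1701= 0.12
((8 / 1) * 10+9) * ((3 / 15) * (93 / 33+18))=20381 / 55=370.56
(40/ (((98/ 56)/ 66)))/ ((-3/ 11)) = -38720/ 7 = -5531.43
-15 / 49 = -0.31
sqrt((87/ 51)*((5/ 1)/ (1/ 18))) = 3*sqrt(4930)/ 17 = 12.39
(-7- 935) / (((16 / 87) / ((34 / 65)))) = -696609 / 260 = -2679.27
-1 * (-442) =442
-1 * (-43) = 43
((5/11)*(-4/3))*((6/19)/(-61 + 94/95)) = 0.00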